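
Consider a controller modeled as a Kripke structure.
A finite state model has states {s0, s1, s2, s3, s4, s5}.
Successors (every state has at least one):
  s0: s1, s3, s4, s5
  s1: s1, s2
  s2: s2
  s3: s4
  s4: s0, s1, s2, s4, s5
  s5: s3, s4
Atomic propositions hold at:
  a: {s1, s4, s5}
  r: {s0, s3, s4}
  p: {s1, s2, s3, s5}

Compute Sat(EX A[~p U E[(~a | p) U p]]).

Sat(~p) = {s0, s4}
Sat(~a) = {s0, s2, s3}
Sat(~a | p) = {s0, s1, s2, s3, s5}
E[(~a | p) U p]: least fixpoint, start Z0 = Sat(p) = {s1, s2, s3, s5}, add states in Sat(~a | p) with some successor in Z. Z1 = {s0, s1, s2, s3, s5}; fixed.
Sat(E[(~a | p) U p]) = {s0, s1, s2, s3, s5}
A[~p U E[(~a | p) U p]]: least fixpoint, start Z0 = Sat(E[(~a | p) U p]) = {s0, s1, s2, s3, s5}, add states in Sat(~p) with every successor in Z. Already a fixed point.
Sat(A[~p U E[(~a | p) U p]]) = {s0, s1, s2, s3, s5}
Sat(EX A[~p U E[(~a | p) U p]]) = {s : some successor in {s0, s1, s2, s3, s5}} = {s0, s1, s2, s4, s5}

{s0, s1, s2, s4, s5}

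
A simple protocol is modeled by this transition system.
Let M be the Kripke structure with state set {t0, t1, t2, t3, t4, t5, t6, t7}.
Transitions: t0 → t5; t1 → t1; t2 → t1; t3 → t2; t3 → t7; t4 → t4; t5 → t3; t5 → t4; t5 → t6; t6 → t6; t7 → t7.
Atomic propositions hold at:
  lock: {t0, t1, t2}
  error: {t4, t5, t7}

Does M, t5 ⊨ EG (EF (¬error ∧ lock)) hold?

Yes

Sat(¬error) = {t0, t1, t2, t3, t6}
Sat(¬error ∧ lock) = {t0, t1, t2}
EF (¬error ∧ lock): least fixpoint, start Z0 = {t0, t1, t2}, add states with some successor in Z. Z1 = {t0, t1, t2, t3}; Z2 = {t0, t1, t2, t3, t5}; fixed.
Sat(EF (¬error ∧ lock)) = {t0, t1, t2, t3, t5}
EG (EF (¬error ∧ lock)): greatest fixpoint, start Z0 = {t0, t1, t2, t3, t5}, keep only states in Sat with some successor in Z. Already a fixed point.
Sat(EG (EF (¬error ∧ lock))) = {t0, t1, t2, t3, t5}
t5 ∈ Sat(EG (EF (¬error ∧ lock))) = {t0, t1, t2, t3, t5}, so the formula holds at t5.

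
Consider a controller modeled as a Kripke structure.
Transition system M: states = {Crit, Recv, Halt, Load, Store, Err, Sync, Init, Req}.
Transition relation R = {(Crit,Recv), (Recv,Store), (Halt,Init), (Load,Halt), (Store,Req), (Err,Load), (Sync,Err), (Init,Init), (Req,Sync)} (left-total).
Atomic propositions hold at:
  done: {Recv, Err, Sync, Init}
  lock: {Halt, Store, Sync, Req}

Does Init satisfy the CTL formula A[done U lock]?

No

A[done U lock]: least fixpoint, start Z0 = Sat(lock) = {Halt, Store, Sync, Req}, add states in Sat(done) with every successor in Z. Z1 = {Recv, Halt, Store, Sync, Req}; fixed.
Sat(A[done U lock]) = {Recv, Halt, Store, Sync, Req}
Init ∉ Sat(A[done U lock]) = {Recv, Halt, Store, Sync, Req}, so the formula does not hold at Init.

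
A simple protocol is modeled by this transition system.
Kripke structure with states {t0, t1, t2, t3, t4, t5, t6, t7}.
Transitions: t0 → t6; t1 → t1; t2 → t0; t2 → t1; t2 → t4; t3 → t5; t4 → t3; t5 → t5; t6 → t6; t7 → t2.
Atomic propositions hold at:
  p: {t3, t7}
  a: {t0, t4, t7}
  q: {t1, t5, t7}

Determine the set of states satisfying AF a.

{t0, t4, t7}

AF a: least fixpoint, start Z0 = {t0, t4, t7}, add states with every successor in Z. Already a fixed point.
Sat(AF a) = {t0, t4, t7}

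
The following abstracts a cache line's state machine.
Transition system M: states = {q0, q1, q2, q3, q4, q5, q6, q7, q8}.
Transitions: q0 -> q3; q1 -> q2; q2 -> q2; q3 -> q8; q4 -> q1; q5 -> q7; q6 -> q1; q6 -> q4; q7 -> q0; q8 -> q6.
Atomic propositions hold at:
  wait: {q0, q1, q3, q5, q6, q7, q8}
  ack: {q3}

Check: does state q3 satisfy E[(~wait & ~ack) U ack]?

Yes

Sat(~wait) = {q2, q4}
Sat(~ack) = {q0, q1, q2, q4, q5, q6, q7, q8}
Sat(~wait & ~ack) = {q2, q4}
E[(~wait & ~ack) U ack]: least fixpoint, start Z0 = Sat(ack) = {q3}, add states in Sat(~wait & ~ack) with some successor in Z. Already a fixed point.
Sat(E[(~wait & ~ack) U ack]) = {q3}
q3 ∈ Sat(E[(~wait & ~ack) U ack]) = {q3}, so the formula holds at q3.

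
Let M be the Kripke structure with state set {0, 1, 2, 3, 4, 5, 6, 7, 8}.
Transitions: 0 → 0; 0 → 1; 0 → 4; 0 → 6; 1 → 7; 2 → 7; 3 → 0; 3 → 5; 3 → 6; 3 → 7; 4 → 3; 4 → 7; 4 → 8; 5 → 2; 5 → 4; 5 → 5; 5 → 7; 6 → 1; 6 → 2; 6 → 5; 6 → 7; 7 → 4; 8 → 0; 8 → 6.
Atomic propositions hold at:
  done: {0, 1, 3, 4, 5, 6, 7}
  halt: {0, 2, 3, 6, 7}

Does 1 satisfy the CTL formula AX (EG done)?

EG done: greatest fixpoint, start Z0 = {0, 1, 3, 4, 5, 6, 7}, keep only states in Sat with some successor in Z. Already a fixed point.
Sat(EG done) = {0, 1, 3, 4, 5, 6, 7}
Sat(AX (EG done)) = {s : every successor in {0, 1, 3, 4, 5, 6, 7}} = {0, 1, 2, 3, 7, 8}
1 ∈ Sat(AX (EG done)) = {0, 1, 2, 3, 7, 8}, so the formula holds at 1.

Yes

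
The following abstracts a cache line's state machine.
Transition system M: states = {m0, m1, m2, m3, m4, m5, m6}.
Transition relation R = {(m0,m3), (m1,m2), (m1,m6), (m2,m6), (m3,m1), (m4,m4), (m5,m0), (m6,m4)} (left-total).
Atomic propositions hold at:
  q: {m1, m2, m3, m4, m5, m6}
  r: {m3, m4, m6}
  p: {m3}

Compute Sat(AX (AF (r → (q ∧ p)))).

{m0, m3, m5}

Sat(q ∧ p) = {m3}
Sat(r → (q ∧ p)) = {m0, m1, m2, m3, m5}
AF (r → (q ∧ p)): least fixpoint, start Z0 = {m0, m1, m2, m3, m5}, add states with every successor in Z. Already a fixed point.
Sat(AF (r → (q ∧ p))) = {m0, m1, m2, m3, m5}
Sat(AX (AF (r → (q ∧ p)))) = {s : every successor in {m0, m1, m2, m3, m5}} = {m0, m3, m5}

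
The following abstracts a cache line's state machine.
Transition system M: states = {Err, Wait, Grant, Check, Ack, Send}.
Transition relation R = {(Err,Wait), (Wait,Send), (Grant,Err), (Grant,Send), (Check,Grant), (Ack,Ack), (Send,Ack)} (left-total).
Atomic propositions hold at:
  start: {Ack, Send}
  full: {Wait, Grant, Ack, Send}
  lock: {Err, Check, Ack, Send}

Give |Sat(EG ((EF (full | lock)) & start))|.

Sat(full | lock) = {Err, Wait, Grant, Check, Ack, Send}
EF (full | lock): least fixpoint, start Z0 = {Err, Wait, Grant, Check, Ack, Send}, add states with some successor in Z. Already a fixed point.
Sat(EF (full | lock)) = {Err, Wait, Grant, Check, Ack, Send}
Sat((EF (full | lock)) & start) = {Ack, Send}
EG ((EF (full | lock)) & start): greatest fixpoint, start Z0 = {Ack, Send}, keep only states in Sat with some successor in Z. Already a fixed point.
Sat(EG ((EF (full | lock)) & start)) = {Ack, Send}
|Sat(EG ((EF (full | lock)) & start))| = |{Ack, Send}| = 2.

2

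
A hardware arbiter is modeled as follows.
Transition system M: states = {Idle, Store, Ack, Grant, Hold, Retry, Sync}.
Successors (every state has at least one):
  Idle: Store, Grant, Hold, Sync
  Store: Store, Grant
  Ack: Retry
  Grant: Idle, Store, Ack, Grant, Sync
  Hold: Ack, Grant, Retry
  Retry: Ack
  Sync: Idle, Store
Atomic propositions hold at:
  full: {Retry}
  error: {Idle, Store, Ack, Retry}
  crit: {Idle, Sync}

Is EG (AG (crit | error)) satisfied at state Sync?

No

Sat(crit | error) = {Idle, Store, Ack, Retry, Sync}
AG (crit | error): greatest fixpoint, start Z0 = {Idle, Store, Ack, Retry, Sync}, keep only states in Sat with every successor in Z. Z1 = {Ack, Retry, Sync}; Z2 = {Ack, Retry}; fixed.
Sat(AG (crit | error)) = {Ack, Retry}
EG (AG (crit | error)): greatest fixpoint, start Z0 = {Ack, Retry}, keep only states in Sat with some successor in Z. Already a fixed point.
Sat(EG (AG (crit | error))) = {Ack, Retry}
Sync ∉ Sat(EG (AG (crit | error))) = {Ack, Retry}, so the formula does not hold at Sync.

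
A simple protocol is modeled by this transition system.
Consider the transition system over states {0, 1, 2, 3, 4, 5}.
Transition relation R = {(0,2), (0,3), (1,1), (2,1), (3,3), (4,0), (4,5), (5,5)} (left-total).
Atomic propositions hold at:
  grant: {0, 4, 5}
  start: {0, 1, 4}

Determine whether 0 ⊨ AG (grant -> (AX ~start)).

Sat(~start) = {2, 3, 5}
Sat(AX ~start) = {s : every successor in {2, 3, 5}} = {0, 3, 5}
Sat(grant -> (AX ~start)) = {0, 1, 2, 3, 5}
AG (grant -> (AX ~start)): greatest fixpoint, start Z0 = {0, 1, 2, 3, 5}, keep only states in Sat with every successor in Z. Already a fixed point.
Sat(AG (grant -> (AX ~start))) = {0, 1, 2, 3, 5}
0 ∈ Sat(AG (grant -> (AX ~start))) = {0, 1, 2, 3, 5}, so the formula holds at 0.

Yes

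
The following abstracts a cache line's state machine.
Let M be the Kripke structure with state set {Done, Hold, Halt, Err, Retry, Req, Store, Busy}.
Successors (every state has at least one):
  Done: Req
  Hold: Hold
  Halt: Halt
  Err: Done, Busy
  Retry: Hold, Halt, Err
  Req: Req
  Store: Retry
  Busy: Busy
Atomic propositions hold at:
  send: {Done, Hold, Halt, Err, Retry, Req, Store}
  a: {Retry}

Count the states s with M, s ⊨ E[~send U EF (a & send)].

Sat(~send) = {Busy}
Sat(a & send) = {Retry}
EF (a & send): least fixpoint, start Z0 = {Retry}, add states with some successor in Z. Z1 = {Retry, Store}; fixed.
Sat(EF (a & send)) = {Retry, Store}
E[~send U EF (a & send)]: least fixpoint, start Z0 = Sat(EF (a & send)) = {Retry, Store}, add states in Sat(~send) with some successor in Z. Already a fixed point.
Sat(E[~send U EF (a & send)]) = {Retry, Store}
|Sat(E[~send U EF (a & send)])| = |{Retry, Store}| = 2.

2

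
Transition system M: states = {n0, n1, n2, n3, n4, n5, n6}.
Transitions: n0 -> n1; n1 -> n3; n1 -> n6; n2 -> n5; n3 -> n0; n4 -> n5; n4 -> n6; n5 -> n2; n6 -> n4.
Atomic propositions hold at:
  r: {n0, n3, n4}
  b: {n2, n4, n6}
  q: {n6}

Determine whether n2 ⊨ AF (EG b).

No

EG b: greatest fixpoint, start Z0 = {n2, n4, n6}, keep only states in Sat with some successor in Z. Z1 = {n4, n6}; fixed.
Sat(EG b) = {n4, n6}
AF (EG b): least fixpoint, start Z0 = {n4, n6}, add states with every successor in Z. Already a fixed point.
Sat(AF (EG b)) = {n4, n6}
n2 ∉ Sat(AF (EG b)) = {n4, n6}, so the formula does not hold at n2.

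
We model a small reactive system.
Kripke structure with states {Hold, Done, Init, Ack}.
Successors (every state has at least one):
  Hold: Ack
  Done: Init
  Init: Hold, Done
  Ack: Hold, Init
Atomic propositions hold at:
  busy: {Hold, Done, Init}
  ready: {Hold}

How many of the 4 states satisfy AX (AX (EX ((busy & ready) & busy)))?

Sat(busy & ready) = {Hold}
Sat((busy & ready) & busy) = {Hold}
Sat(EX ((busy & ready) & busy)) = {s : some successor in {Hold}} = {Init, Ack}
Sat(AX (EX ((busy & ready) & busy))) = {s : every successor in {Init, Ack}} = {Hold, Done}
Sat(AX (AX (EX ((busy & ready) & busy)))) = {s : every successor in {Hold, Done}} = {Init}
|Sat(AX (AX (EX ((busy & ready) & busy))))| = |{Init}| = 1.

1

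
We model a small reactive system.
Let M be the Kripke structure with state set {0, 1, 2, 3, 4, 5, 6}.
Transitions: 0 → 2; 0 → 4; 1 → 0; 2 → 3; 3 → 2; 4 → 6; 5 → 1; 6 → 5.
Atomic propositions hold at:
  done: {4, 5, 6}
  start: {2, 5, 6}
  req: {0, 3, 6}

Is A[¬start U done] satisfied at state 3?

No

Sat(¬start) = {0, 1, 3, 4}
A[¬start U done]: least fixpoint, start Z0 = Sat(done) = {4, 5, 6}, add states in Sat(¬start) with every successor in Z. Already a fixed point.
Sat(A[¬start U done]) = {4, 5, 6}
3 ∉ Sat(A[¬start U done]) = {4, 5, 6}, so the formula does not hold at 3.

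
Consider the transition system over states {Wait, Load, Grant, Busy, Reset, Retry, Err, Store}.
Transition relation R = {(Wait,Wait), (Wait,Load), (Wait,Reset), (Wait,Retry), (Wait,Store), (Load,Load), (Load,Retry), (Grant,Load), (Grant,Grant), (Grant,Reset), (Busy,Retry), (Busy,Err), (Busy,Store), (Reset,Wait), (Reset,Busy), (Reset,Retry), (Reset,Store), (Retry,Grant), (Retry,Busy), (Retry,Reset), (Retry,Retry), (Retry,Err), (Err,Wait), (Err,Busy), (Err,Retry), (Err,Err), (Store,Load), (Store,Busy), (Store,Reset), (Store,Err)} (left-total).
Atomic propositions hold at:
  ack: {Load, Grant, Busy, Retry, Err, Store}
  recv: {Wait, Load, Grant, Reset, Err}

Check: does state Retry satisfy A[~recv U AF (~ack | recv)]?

Sat(~recv) = {Busy, Retry, Store}
Sat(~ack) = {Wait, Reset}
Sat(~ack | recv) = {Wait, Load, Grant, Reset, Err}
AF (~ack | recv): least fixpoint, start Z0 = {Wait, Load, Grant, Reset, Err}, add states with every successor in Z. Already a fixed point.
Sat(AF (~ack | recv)) = {Wait, Load, Grant, Reset, Err}
A[~recv U AF (~ack | recv)]: least fixpoint, start Z0 = Sat(AF (~ack | recv)) = {Wait, Load, Grant, Reset, Err}, add states in Sat(~recv) with every successor in Z. Already a fixed point.
Sat(A[~recv U AF (~ack | recv)]) = {Wait, Load, Grant, Reset, Err}
Retry ∉ Sat(A[~recv U AF (~ack | recv)]) = {Wait, Load, Grant, Reset, Err}, so the formula does not hold at Retry.

No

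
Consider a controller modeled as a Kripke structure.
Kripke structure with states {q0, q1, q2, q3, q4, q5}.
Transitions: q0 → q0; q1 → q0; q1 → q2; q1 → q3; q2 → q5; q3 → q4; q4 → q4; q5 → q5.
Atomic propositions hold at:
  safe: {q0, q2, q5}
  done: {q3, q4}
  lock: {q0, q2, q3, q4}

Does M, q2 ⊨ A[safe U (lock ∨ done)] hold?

Yes

Sat(lock ∨ done) = {q0, q2, q3, q4}
A[safe U (lock ∨ done)]: least fixpoint, start Z0 = Sat((lock ∨ done)) = {q0, q2, q3, q4}, add states in Sat(safe) with every successor in Z. Already a fixed point.
Sat(A[safe U (lock ∨ done)]) = {q0, q2, q3, q4}
q2 ∈ Sat(A[safe U (lock ∨ done)]) = {q0, q2, q3, q4}, so the formula holds at q2.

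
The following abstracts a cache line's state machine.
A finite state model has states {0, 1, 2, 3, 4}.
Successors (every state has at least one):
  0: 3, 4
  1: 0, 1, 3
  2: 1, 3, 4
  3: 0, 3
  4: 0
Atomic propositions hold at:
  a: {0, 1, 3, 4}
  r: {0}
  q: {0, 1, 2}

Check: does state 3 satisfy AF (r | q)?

No

Sat(r | q) = {0, 1, 2}
AF (r | q): least fixpoint, start Z0 = {0, 1, 2}, add states with every successor in Z. Z1 = {0, 1, 2, 4}; fixed.
Sat(AF (r | q)) = {0, 1, 2, 4}
3 ∉ Sat(AF (r | q)) = {0, 1, 2, 4}, so the formula does not hold at 3.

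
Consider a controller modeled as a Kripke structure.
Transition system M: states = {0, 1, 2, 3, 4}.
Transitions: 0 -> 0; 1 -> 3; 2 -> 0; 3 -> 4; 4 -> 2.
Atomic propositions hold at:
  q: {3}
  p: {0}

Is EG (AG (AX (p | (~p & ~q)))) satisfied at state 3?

Sat(~p) = {1, 2, 3, 4}
Sat(~q) = {0, 1, 2, 4}
Sat(~p & ~q) = {1, 2, 4}
Sat(p | (~p & ~q)) = {0, 1, 2, 4}
Sat(AX (p | (~p & ~q))) = {s : every successor in {0, 1, 2, 4}} = {0, 2, 3, 4}
AG (AX (p | (~p & ~q))): greatest fixpoint, start Z0 = {0, 2, 3, 4}, keep only states in Sat with every successor in Z. Already a fixed point.
Sat(AG (AX (p | (~p & ~q)))) = {0, 2, 3, 4}
EG (AG (AX (p | (~p & ~q)))): greatest fixpoint, start Z0 = {0, 2, 3, 4}, keep only states in Sat with some successor in Z. Already a fixed point.
Sat(EG (AG (AX (p | (~p & ~q))))) = {0, 2, 3, 4}
3 ∈ Sat(EG (AG (AX (p | (~p & ~q))))) = {0, 2, 3, 4}, so the formula holds at 3.

Yes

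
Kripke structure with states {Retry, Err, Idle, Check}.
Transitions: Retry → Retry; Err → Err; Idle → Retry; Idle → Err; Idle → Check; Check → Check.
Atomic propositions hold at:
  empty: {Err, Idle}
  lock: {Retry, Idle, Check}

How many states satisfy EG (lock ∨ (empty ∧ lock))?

Sat(empty ∧ lock) = {Idle}
Sat(lock ∨ (empty ∧ lock)) = {Retry, Idle, Check}
EG (lock ∨ (empty ∧ lock)): greatest fixpoint, start Z0 = {Retry, Idle, Check}, keep only states in Sat with some successor in Z. Already a fixed point.
Sat(EG (lock ∨ (empty ∧ lock))) = {Retry, Idle, Check}
|Sat(EG (lock ∨ (empty ∧ lock)))| = |{Retry, Idle, Check}| = 3.

3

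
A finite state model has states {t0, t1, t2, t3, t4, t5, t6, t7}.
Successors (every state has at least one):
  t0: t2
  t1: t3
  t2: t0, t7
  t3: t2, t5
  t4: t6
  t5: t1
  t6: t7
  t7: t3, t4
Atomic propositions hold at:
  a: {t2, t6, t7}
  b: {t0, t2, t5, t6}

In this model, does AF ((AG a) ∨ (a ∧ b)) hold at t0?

AG a: greatest fixpoint, start Z0 = {t2, t6, t7}, keep only states in Sat with every successor in Z. Z1 = {t6}; Z2 = ∅; fixed.
Sat(AG a) = ∅
Sat(a ∧ b) = {t2, t6}
Sat((AG a) ∨ (a ∧ b)) = {t2, t6}
AF ((AG a) ∨ (a ∧ b)): least fixpoint, start Z0 = {t2, t6}, add states with every successor in Z. Z1 = {t0, t2, t4, t6}; fixed.
Sat(AF ((AG a) ∨ (a ∧ b))) = {t0, t2, t4, t6}
t0 ∈ Sat(AF ((AG a) ∨ (a ∧ b))) = {t0, t2, t4, t6}, so the formula holds at t0.

Yes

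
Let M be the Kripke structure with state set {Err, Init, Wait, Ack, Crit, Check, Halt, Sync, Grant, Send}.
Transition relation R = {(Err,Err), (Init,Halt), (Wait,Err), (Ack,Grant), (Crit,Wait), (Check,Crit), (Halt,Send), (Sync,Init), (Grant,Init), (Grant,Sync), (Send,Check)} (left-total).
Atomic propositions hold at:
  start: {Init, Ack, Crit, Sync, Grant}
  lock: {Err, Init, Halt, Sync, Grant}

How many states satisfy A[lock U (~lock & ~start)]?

7

Sat(~lock) = {Wait, Ack, Crit, Check, Send}
Sat(~start) = {Err, Wait, Check, Halt, Send}
Sat(~lock & ~start) = {Wait, Check, Send}
A[lock U (~lock & ~start)]: least fixpoint, start Z0 = Sat((~lock & ~start)) = {Wait, Check, Send}, add states in Sat(lock) with every successor in Z. Z1 = {Wait, Check, Halt, Send}; Z2 = {Init, Wait, Check, Halt, Send}; Z3 = {Init, Wait, Check, Halt, Sync, Send}; Z4 = {Init, Wait, Check, Halt, Sync, Grant, Send}; fixed.
Sat(A[lock U (~lock & ~start)]) = {Init, Wait, Check, Halt, Sync, Grant, Send}
|Sat(A[lock U (~lock & ~start)])| = |{Init, Wait, Check, Halt, Sync, Grant, Send}| = 7.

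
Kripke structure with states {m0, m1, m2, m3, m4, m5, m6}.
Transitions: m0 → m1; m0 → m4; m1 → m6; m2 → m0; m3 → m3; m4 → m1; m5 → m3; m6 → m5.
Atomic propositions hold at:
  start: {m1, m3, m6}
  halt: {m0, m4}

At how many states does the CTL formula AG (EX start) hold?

Sat(EX start) = {s : some successor in {m1, m3, m6}} = {m0, m1, m3, m4, m5}
AG (EX start): greatest fixpoint, start Z0 = {m0, m1, m3, m4, m5}, keep only states in Sat with every successor in Z. Z1 = {m0, m3, m4, m5}; Z2 = {m3, m5}; fixed.
Sat(AG (EX start)) = {m3, m5}
|Sat(AG (EX start))| = |{m3, m5}| = 2.

2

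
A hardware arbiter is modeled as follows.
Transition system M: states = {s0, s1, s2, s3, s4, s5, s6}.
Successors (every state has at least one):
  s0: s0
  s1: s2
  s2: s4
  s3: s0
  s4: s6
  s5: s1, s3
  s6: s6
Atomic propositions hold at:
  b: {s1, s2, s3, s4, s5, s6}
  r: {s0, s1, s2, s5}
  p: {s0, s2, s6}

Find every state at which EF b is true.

{s1, s2, s3, s4, s5, s6}

EF b: least fixpoint, start Z0 = {s1, s2, s3, s4, s5, s6}, add states with some successor in Z. Already a fixed point.
Sat(EF b) = {s1, s2, s3, s4, s5, s6}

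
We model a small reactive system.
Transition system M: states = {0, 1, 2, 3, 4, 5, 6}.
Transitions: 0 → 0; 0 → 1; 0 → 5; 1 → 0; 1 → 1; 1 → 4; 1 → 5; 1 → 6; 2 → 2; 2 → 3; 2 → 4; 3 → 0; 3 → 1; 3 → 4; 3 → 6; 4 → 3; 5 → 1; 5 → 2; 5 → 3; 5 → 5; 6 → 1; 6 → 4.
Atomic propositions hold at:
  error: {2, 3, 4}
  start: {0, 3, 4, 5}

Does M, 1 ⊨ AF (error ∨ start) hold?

Sat(error ∨ start) = {0, 2, 3, 4, 5}
AF (error ∨ start): least fixpoint, start Z0 = {0, 2, 3, 4, 5}, add states with every successor in Z. Already a fixed point.
Sat(AF (error ∨ start)) = {0, 2, 3, 4, 5}
1 ∉ Sat(AF (error ∨ start)) = {0, 2, 3, 4, 5}, so the formula does not hold at 1.

No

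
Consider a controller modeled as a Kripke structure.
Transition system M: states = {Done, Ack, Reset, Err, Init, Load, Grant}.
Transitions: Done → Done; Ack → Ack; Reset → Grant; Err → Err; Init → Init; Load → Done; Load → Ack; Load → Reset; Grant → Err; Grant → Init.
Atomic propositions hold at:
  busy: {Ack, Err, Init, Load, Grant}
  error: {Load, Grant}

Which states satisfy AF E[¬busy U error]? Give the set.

Sat(¬busy) = {Done, Reset}
E[¬busy U error]: least fixpoint, start Z0 = Sat(error) = {Load, Grant}, add states in Sat(¬busy) with some successor in Z. Z1 = {Reset, Load, Grant}; fixed.
Sat(E[¬busy U error]) = {Reset, Load, Grant}
AF E[¬busy U error]: least fixpoint, start Z0 = {Reset, Load, Grant}, add states with every successor in Z. Already a fixed point.
Sat(AF E[¬busy U error]) = {Reset, Load, Grant}

{Reset, Load, Grant}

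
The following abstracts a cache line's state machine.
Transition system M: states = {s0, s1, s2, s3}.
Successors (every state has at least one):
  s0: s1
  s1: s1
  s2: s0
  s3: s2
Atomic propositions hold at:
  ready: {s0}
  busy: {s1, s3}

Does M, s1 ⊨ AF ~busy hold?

No

Sat(~busy) = {s0, s2}
AF ~busy: least fixpoint, start Z0 = {s0, s2}, add states with every successor in Z. Z1 = {s0, s2, s3}; fixed.
Sat(AF ~busy) = {s0, s2, s3}
s1 ∉ Sat(AF ~busy) = {s0, s2, s3}, so the formula does not hold at s1.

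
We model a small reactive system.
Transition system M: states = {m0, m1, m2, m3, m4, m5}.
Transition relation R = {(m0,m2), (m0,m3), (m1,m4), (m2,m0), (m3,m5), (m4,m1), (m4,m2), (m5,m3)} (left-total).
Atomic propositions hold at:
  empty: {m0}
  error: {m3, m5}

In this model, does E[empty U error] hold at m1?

E[empty U error]: least fixpoint, start Z0 = Sat(error) = {m3, m5}, add states in Sat(empty) with some successor in Z. Z1 = {m0, m3, m5}; fixed.
Sat(E[empty U error]) = {m0, m3, m5}
m1 ∉ Sat(E[empty U error]) = {m0, m3, m5}, so the formula does not hold at m1.

No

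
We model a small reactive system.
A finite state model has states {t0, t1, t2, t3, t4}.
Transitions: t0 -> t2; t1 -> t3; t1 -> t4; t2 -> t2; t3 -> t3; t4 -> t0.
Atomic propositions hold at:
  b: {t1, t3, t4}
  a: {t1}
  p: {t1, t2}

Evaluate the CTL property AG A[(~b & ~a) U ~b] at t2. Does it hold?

Sat(~b) = {t0, t2}
Sat(~a) = {t0, t2, t3, t4}
Sat(~b & ~a) = {t0, t2}
A[(~b & ~a) U ~b]: least fixpoint, start Z0 = Sat(~b) = {t0, t2}, add states in Sat(~b & ~a) with every successor in Z. Already a fixed point.
Sat(A[(~b & ~a) U ~b]) = {t0, t2}
AG A[(~b & ~a) U ~b]: greatest fixpoint, start Z0 = {t0, t2}, keep only states in Sat with every successor in Z. Already a fixed point.
Sat(AG A[(~b & ~a) U ~b]) = {t0, t2}
t2 ∈ Sat(AG A[(~b & ~a) U ~b]) = {t0, t2}, so the formula holds at t2.

Yes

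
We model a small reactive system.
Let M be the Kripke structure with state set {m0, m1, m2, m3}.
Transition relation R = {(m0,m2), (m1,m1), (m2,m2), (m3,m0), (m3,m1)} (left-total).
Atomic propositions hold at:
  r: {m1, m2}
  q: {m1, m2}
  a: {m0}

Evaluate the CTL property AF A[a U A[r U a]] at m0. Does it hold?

A[r U a]: least fixpoint, start Z0 = Sat(a) = {m0}, add states in Sat(r) with every successor in Z. Already a fixed point.
Sat(A[r U a]) = {m0}
A[a U A[r U a]]: least fixpoint, start Z0 = Sat(A[r U a]) = {m0}, add states in Sat(a) with every successor in Z. Already a fixed point.
Sat(A[a U A[r U a]]) = {m0}
AF A[a U A[r U a]]: least fixpoint, start Z0 = {m0}, add states with every successor in Z. Already a fixed point.
Sat(AF A[a U A[r U a]]) = {m0}
m0 ∈ Sat(AF A[a U A[r U a]]) = {m0}, so the formula holds at m0.

Yes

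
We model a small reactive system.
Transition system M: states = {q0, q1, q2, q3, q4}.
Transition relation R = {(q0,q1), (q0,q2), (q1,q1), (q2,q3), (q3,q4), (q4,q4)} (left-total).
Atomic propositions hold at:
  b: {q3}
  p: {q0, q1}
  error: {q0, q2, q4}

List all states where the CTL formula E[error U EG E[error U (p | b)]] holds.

Sat(p | b) = {q0, q1, q3}
E[error U (p | b)]: least fixpoint, start Z0 = Sat((p | b)) = {q0, q1, q3}, add states in Sat(error) with some successor in Z. Z1 = {q0, q1, q2, q3}; fixed.
Sat(E[error U (p | b)]) = {q0, q1, q2, q3}
EG E[error U (p | b)]: greatest fixpoint, start Z0 = {q0, q1, q2, q3}, keep only states in Sat with some successor in Z. Z1 = {q0, q1, q2}; Z2 = {q0, q1}; fixed.
Sat(EG E[error U (p | b)]) = {q0, q1}
E[error U EG E[error U (p | b)]]: least fixpoint, start Z0 = Sat(EG E[error U (p | b)]) = {q0, q1}, add states in Sat(error) with some successor in Z. Already a fixed point.
Sat(E[error U EG E[error U (p | b)]]) = {q0, q1}

{q0, q1}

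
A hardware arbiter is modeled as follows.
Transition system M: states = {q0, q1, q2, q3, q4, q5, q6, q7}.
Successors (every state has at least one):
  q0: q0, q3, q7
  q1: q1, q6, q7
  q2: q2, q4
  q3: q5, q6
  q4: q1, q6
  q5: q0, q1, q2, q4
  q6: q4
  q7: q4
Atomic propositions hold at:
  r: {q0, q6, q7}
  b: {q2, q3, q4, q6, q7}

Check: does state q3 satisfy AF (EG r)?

EG r: greatest fixpoint, start Z0 = {q0, q6, q7}, keep only states in Sat with some successor in Z. Z1 = {q0}; fixed.
Sat(EG r) = {q0}
AF (EG r): least fixpoint, start Z0 = {q0}, add states with every successor in Z. Already a fixed point.
Sat(AF (EG r)) = {q0}
q3 ∉ Sat(AF (EG r)) = {q0}, so the formula does not hold at q3.

No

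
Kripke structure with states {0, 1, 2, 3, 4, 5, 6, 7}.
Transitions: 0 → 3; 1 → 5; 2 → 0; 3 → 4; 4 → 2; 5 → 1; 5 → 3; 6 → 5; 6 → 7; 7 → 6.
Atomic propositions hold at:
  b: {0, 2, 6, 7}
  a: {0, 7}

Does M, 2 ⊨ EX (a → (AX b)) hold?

No

Sat(AX b) = {s : every successor in {0, 2, 6, 7}} = {2, 4, 7}
Sat(a → (AX b)) = {1, 2, 3, 4, 5, 6, 7}
Sat(EX (a → (AX b))) = {s : some successor in {1, 2, 3, 4, 5, 6, 7}} = {0, 1, 3, 4, 5, 6, 7}
2 ∉ Sat(EX (a → (AX b))) = {0, 1, 3, 4, 5, 6, 7}, so the formula does not hold at 2.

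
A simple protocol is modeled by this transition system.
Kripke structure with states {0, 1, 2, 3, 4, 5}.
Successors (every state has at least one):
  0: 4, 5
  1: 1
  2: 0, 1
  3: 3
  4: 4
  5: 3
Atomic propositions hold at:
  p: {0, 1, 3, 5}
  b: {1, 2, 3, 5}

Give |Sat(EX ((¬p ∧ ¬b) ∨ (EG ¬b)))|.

3

Sat(¬p) = {2, 4}
Sat(¬b) = {0, 4}
Sat(¬p ∧ ¬b) = {4}
EG ¬b: greatest fixpoint, start Z0 = {0, 4}, keep only states in Sat with some successor in Z. Already a fixed point.
Sat(EG ¬b) = {0, 4}
Sat((¬p ∧ ¬b) ∨ (EG ¬b)) = {0, 4}
Sat(EX ((¬p ∧ ¬b) ∨ (EG ¬b))) = {s : some successor in {0, 4}} = {0, 2, 4}
|Sat(EX ((¬p ∧ ¬b) ∨ (EG ¬b)))| = |{0, 2, 4}| = 3.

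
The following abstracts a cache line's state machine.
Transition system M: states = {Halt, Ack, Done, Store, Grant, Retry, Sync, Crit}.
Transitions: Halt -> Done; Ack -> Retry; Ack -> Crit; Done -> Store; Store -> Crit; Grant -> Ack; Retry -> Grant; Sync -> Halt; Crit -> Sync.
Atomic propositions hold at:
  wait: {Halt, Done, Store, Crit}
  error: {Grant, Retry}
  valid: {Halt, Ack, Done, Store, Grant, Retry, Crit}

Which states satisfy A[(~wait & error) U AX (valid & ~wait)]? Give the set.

Sat(~wait) = {Ack, Grant, Retry, Sync}
Sat(~wait & error) = {Grant, Retry}
Sat(valid & ~wait) = {Ack, Grant, Retry}
Sat(AX (valid & ~wait)) = {s : every successor in {Ack, Grant, Retry}} = {Grant, Retry}
A[(~wait & error) U AX (valid & ~wait)]: least fixpoint, start Z0 = Sat(AX (valid & ~wait)) = {Grant, Retry}, add states in Sat(~wait & error) with every successor in Z. Already a fixed point.
Sat(A[(~wait & error) U AX (valid & ~wait)]) = {Grant, Retry}

{Grant, Retry}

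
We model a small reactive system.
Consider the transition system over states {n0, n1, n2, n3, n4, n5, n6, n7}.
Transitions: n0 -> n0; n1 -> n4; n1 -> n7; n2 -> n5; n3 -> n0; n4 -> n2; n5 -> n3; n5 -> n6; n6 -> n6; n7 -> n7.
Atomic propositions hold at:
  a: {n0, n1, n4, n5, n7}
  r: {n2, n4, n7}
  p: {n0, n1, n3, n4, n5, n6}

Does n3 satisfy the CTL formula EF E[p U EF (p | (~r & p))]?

Sat(~r) = {n0, n1, n3, n5, n6}
Sat(~r & p) = {n0, n1, n3, n5, n6}
Sat(p | (~r & p)) = {n0, n1, n3, n4, n5, n6}
EF (p | (~r & p)): least fixpoint, start Z0 = {n0, n1, n3, n4, n5, n6}, add states with some successor in Z. Z1 = {n0, n1, n2, n3, n4, n5, n6}; fixed.
Sat(EF (p | (~r & p))) = {n0, n1, n2, n3, n4, n5, n6}
E[p U EF (p | (~r & p))]: least fixpoint, start Z0 = Sat(EF (p | (~r & p))) = {n0, n1, n2, n3, n4, n5, n6}, add states in Sat(p) with some successor in Z. Already a fixed point.
Sat(E[p U EF (p | (~r & p))]) = {n0, n1, n2, n3, n4, n5, n6}
EF E[p U EF (p | (~r & p))]: least fixpoint, start Z0 = {n0, n1, n2, n3, n4, n5, n6}, add states with some successor in Z. Already a fixed point.
Sat(EF E[p U EF (p | (~r & p))]) = {n0, n1, n2, n3, n4, n5, n6}
n3 ∈ Sat(EF E[p U EF (p | (~r & p))]) = {n0, n1, n2, n3, n4, n5, n6}, so the formula holds at n3.

Yes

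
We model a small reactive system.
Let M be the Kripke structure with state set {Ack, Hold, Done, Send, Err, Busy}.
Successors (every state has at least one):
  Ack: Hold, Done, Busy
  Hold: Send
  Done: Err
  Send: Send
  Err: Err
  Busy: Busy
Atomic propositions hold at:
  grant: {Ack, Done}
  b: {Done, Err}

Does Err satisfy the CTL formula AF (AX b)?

Yes

Sat(AX b) = {s : every successor in {Done, Err}} = {Done, Err}
AF (AX b): least fixpoint, start Z0 = {Done, Err}, add states with every successor in Z. Already a fixed point.
Sat(AF (AX b)) = {Done, Err}
Err ∈ Sat(AF (AX b)) = {Done, Err}, so the formula holds at Err.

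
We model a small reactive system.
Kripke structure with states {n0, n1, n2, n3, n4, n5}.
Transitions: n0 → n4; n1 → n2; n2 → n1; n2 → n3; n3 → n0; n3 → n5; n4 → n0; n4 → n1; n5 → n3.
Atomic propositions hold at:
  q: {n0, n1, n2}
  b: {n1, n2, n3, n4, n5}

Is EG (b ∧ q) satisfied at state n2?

Yes

Sat(b ∧ q) = {n1, n2}
EG (b ∧ q): greatest fixpoint, start Z0 = {n1, n2}, keep only states in Sat with some successor in Z. Already a fixed point.
Sat(EG (b ∧ q)) = {n1, n2}
n2 ∈ Sat(EG (b ∧ q)) = {n1, n2}, so the formula holds at n2.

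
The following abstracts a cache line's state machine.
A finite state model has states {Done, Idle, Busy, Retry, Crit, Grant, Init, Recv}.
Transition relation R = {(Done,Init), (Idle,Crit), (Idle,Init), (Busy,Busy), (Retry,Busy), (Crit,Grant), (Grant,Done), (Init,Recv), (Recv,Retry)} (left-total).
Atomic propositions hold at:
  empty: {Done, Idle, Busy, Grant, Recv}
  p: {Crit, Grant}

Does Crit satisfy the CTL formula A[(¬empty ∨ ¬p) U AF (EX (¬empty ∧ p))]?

No

Sat(¬empty) = {Retry, Crit, Init}
Sat(¬p) = {Done, Idle, Busy, Retry, Init, Recv}
Sat(¬empty ∨ ¬p) = {Done, Idle, Busy, Retry, Crit, Init, Recv}
Sat(¬empty ∧ p) = {Crit}
Sat(EX (¬empty ∧ p)) = {s : some successor in {Crit}} = {Idle}
AF (EX (¬empty ∧ p)): least fixpoint, start Z0 = {Idle}, add states with every successor in Z. Already a fixed point.
Sat(AF (EX (¬empty ∧ p))) = {Idle}
A[(¬empty ∨ ¬p) U AF (EX (¬empty ∧ p))]: least fixpoint, start Z0 = Sat(AF (EX (¬empty ∧ p))) = {Idle}, add states in Sat(¬empty ∨ ¬p) with every successor in Z. Already a fixed point.
Sat(A[(¬empty ∨ ¬p) U AF (EX (¬empty ∧ p))]) = {Idle}
Crit ∉ Sat(A[(¬empty ∨ ¬p) U AF (EX (¬empty ∧ p))]) = {Idle}, so the formula does not hold at Crit.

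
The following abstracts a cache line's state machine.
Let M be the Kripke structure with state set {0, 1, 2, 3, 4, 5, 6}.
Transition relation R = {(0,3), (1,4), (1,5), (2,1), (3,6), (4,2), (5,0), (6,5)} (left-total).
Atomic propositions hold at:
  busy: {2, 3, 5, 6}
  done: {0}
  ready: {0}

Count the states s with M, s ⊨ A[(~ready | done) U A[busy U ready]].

Sat(~ready) = {1, 2, 3, 4, 5, 6}
Sat(~ready | done) = {0, 1, 2, 3, 4, 5, 6}
A[busy U ready]: least fixpoint, start Z0 = Sat(ready) = {0}, add states in Sat(busy) with every successor in Z. Z1 = {0, 5}; Z2 = {0, 5, 6}; Z3 = {0, 3, 5, 6}; fixed.
Sat(A[busy U ready]) = {0, 3, 5, 6}
A[(~ready | done) U A[busy U ready]]: least fixpoint, start Z0 = Sat(A[busy U ready]) = {0, 3, 5, 6}, add states in Sat(~ready | done) with every successor in Z. Already a fixed point.
Sat(A[(~ready | done) U A[busy U ready]]) = {0, 3, 5, 6}
|Sat(A[(~ready | done) U A[busy U ready]])| = |{0, 3, 5, 6}| = 4.

4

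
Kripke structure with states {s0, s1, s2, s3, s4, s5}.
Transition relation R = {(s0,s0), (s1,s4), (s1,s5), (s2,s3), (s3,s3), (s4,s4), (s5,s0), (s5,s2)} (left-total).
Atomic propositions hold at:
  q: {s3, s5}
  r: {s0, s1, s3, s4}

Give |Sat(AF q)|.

AF q: least fixpoint, start Z0 = {s3, s5}, add states with every successor in Z. Z1 = {s2, s3, s5}; fixed.
Sat(AF q) = {s2, s3, s5}
|Sat(AF q)| = |{s2, s3, s5}| = 3.

3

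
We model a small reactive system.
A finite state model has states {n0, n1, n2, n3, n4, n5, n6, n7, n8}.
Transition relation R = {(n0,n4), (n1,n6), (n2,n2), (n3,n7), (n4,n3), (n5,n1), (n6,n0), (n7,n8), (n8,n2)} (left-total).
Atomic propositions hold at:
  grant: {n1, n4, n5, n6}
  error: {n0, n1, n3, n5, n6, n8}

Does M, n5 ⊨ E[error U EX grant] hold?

Yes

Sat(EX grant) = {s : some successor in {n1, n4, n5, n6}} = {n0, n1, n5}
E[error U EX grant]: least fixpoint, start Z0 = Sat(EX grant) = {n0, n1, n5}, add states in Sat(error) with some successor in Z. Z1 = {n0, n1, n5, n6}; fixed.
Sat(E[error U EX grant]) = {n0, n1, n5, n6}
n5 ∈ Sat(E[error U EX grant]) = {n0, n1, n5, n6}, so the formula holds at n5.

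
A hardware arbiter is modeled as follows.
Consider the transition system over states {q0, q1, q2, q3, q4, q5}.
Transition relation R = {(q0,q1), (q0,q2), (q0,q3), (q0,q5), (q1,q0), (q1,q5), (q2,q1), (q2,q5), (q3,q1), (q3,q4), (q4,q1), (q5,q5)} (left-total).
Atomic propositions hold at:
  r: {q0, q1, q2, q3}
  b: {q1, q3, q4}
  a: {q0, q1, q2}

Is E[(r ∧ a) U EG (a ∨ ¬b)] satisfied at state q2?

Sat(r ∧ a) = {q0, q1, q2}
Sat(¬b) = {q0, q2, q5}
Sat(a ∨ ¬b) = {q0, q1, q2, q5}
EG (a ∨ ¬b): greatest fixpoint, start Z0 = {q0, q1, q2, q5}, keep only states in Sat with some successor in Z. Already a fixed point.
Sat(EG (a ∨ ¬b)) = {q0, q1, q2, q5}
E[(r ∧ a) U EG (a ∨ ¬b)]: least fixpoint, start Z0 = Sat(EG (a ∨ ¬b)) = {q0, q1, q2, q5}, add states in Sat(r ∧ a) with some successor in Z. Already a fixed point.
Sat(E[(r ∧ a) U EG (a ∨ ¬b)]) = {q0, q1, q2, q5}
q2 ∈ Sat(E[(r ∧ a) U EG (a ∨ ¬b)]) = {q0, q1, q2, q5}, so the formula holds at q2.

Yes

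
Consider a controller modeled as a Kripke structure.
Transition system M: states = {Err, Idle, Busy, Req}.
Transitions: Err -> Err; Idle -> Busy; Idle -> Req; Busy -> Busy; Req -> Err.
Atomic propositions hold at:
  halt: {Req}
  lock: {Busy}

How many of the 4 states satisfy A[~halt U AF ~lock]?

3

Sat(~halt) = {Err, Idle, Busy}
Sat(~lock) = {Err, Idle, Req}
AF ~lock: least fixpoint, start Z0 = {Err, Idle, Req}, add states with every successor in Z. Already a fixed point.
Sat(AF ~lock) = {Err, Idle, Req}
A[~halt U AF ~lock]: least fixpoint, start Z0 = Sat(AF ~lock) = {Err, Idle, Req}, add states in Sat(~halt) with every successor in Z. Already a fixed point.
Sat(A[~halt U AF ~lock]) = {Err, Idle, Req}
|Sat(A[~halt U AF ~lock])| = |{Err, Idle, Req}| = 3.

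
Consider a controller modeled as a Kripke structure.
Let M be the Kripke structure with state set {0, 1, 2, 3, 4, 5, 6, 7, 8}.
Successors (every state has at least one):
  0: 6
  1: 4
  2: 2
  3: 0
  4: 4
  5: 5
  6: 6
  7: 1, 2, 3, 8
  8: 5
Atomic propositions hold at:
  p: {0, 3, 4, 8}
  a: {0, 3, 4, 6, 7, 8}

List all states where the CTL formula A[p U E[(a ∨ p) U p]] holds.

Sat(a ∨ p) = {0, 3, 4, 6, 7, 8}
E[(a ∨ p) U p]: least fixpoint, start Z0 = Sat(p) = {0, 3, 4, 8}, add states in Sat(a ∨ p) with some successor in Z. Z1 = {0, 3, 4, 7, 8}; fixed.
Sat(E[(a ∨ p) U p]) = {0, 3, 4, 7, 8}
A[p U E[(a ∨ p) U p]]: least fixpoint, start Z0 = Sat(E[(a ∨ p) U p]) = {0, 3, 4, 7, 8}, add states in Sat(p) with every successor in Z. Already a fixed point.
Sat(A[p U E[(a ∨ p) U p]]) = {0, 3, 4, 7, 8}

{0, 3, 4, 7, 8}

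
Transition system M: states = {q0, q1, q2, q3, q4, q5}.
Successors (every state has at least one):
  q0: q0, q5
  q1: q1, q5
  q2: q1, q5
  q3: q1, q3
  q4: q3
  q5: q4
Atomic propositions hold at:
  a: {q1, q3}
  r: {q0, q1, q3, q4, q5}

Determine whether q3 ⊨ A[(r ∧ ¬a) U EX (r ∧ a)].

Sat(¬a) = {q0, q2, q4, q5}
Sat(r ∧ ¬a) = {q0, q4, q5}
Sat(r ∧ a) = {q1, q3}
Sat(EX (r ∧ a)) = {s : some successor in {q1, q3}} = {q1, q2, q3, q4}
A[(r ∧ ¬a) U EX (r ∧ a)]: least fixpoint, start Z0 = Sat(EX (r ∧ a)) = {q1, q2, q3, q4}, add states in Sat(r ∧ ¬a) with every successor in Z. Z1 = {q1, q2, q3, q4, q5}; fixed.
Sat(A[(r ∧ ¬a) U EX (r ∧ a)]) = {q1, q2, q3, q4, q5}
q3 ∈ Sat(A[(r ∧ ¬a) U EX (r ∧ a)]) = {q1, q2, q3, q4, q5}, so the formula holds at q3.

Yes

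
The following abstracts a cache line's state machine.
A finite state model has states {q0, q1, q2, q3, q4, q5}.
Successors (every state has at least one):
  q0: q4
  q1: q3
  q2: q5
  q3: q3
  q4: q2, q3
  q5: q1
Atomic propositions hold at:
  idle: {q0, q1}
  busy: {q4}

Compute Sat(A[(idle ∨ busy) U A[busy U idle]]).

{q0, q1}

Sat(idle ∨ busy) = {q0, q1, q4}
A[busy U idle]: least fixpoint, start Z0 = Sat(idle) = {q0, q1}, add states in Sat(busy) with every successor in Z. Already a fixed point.
Sat(A[busy U idle]) = {q0, q1}
A[(idle ∨ busy) U A[busy U idle]]: least fixpoint, start Z0 = Sat(A[busy U idle]) = {q0, q1}, add states in Sat(idle ∨ busy) with every successor in Z. Already a fixed point.
Sat(A[(idle ∨ busy) U A[busy U idle]]) = {q0, q1}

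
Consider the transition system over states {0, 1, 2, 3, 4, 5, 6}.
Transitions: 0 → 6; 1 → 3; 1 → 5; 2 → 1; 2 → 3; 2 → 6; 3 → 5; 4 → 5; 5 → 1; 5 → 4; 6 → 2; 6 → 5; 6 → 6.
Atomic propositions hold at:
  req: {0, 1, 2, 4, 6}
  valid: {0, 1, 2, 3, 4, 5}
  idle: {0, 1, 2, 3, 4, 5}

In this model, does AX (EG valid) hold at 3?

EG valid: greatest fixpoint, start Z0 = {0, 1, 2, 3, 4, 5}, keep only states in Sat with some successor in Z. Z1 = {1, 2, 3, 4, 5}; fixed.
Sat(EG valid) = {1, 2, 3, 4, 5}
Sat(AX (EG valid)) = {s : every successor in {1, 2, 3, 4, 5}} = {1, 3, 4, 5}
3 ∈ Sat(AX (EG valid)) = {1, 3, 4, 5}, so the formula holds at 3.

Yes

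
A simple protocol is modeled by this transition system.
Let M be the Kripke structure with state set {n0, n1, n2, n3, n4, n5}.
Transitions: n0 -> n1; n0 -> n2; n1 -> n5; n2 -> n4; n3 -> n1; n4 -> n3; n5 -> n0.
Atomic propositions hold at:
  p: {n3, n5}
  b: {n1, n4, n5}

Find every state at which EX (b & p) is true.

{n1}

Sat(b & p) = {n5}
Sat(EX (b & p)) = {s : some successor in {n5}} = {n1}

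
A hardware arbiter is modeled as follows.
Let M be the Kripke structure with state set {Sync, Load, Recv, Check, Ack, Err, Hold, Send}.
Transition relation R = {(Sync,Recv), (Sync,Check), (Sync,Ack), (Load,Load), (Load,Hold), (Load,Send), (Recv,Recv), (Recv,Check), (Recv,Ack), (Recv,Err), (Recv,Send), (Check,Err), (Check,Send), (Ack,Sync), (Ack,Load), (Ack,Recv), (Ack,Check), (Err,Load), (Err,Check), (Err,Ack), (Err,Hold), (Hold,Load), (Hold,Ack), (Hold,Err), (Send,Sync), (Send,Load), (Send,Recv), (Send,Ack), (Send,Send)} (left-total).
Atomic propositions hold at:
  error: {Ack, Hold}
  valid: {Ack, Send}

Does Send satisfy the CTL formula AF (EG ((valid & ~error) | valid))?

Yes

Sat(~error) = {Sync, Load, Recv, Check, Err, Send}
Sat(valid & ~error) = {Send}
Sat((valid & ~error) | valid) = {Ack, Send}
EG ((valid & ~error) | valid): greatest fixpoint, start Z0 = {Ack, Send}, keep only states in Sat with some successor in Z. Z1 = {Send}; fixed.
Sat(EG ((valid & ~error) | valid)) = {Send}
AF (EG ((valid & ~error) | valid)): least fixpoint, start Z0 = {Send}, add states with every successor in Z. Already a fixed point.
Sat(AF (EG ((valid & ~error) | valid))) = {Send}
Send ∈ Sat(AF (EG ((valid & ~error) | valid))) = {Send}, so the formula holds at Send.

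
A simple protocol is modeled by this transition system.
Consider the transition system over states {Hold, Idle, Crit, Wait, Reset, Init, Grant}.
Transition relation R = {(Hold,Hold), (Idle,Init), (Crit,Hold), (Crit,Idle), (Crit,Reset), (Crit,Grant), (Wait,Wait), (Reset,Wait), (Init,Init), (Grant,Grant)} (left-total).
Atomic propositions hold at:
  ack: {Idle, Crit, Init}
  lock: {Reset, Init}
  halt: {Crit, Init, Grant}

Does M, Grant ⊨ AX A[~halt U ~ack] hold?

Sat(~halt) = {Hold, Idle, Wait, Reset}
Sat(~ack) = {Hold, Wait, Reset, Grant}
A[~halt U ~ack]: least fixpoint, start Z0 = Sat(~ack) = {Hold, Wait, Reset, Grant}, add states in Sat(~halt) with every successor in Z. Already a fixed point.
Sat(A[~halt U ~ack]) = {Hold, Wait, Reset, Grant}
Sat(AX A[~halt U ~ack]) = {s : every successor in {Hold, Wait, Reset, Grant}} = {Hold, Wait, Reset, Grant}
Grant ∈ Sat(AX A[~halt U ~ack]) = {Hold, Wait, Reset, Grant}, so the formula holds at Grant.

Yes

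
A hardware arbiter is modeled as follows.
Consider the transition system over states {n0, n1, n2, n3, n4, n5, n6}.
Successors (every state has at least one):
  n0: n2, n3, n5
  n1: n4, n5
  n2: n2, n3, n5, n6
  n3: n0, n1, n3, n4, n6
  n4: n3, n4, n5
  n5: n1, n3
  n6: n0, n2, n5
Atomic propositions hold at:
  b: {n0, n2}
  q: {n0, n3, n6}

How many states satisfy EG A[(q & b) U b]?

2

Sat(q & b) = {n0}
A[(q & b) U b]: least fixpoint, start Z0 = Sat(b) = {n0, n2}, add states in Sat(q & b) with every successor in Z. Already a fixed point.
Sat(A[(q & b) U b]) = {n0, n2}
EG A[(q & b) U b]: greatest fixpoint, start Z0 = {n0, n2}, keep only states in Sat with some successor in Z. Already a fixed point.
Sat(EG A[(q & b) U b]) = {n0, n2}
|Sat(EG A[(q & b) U b])| = |{n0, n2}| = 2.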